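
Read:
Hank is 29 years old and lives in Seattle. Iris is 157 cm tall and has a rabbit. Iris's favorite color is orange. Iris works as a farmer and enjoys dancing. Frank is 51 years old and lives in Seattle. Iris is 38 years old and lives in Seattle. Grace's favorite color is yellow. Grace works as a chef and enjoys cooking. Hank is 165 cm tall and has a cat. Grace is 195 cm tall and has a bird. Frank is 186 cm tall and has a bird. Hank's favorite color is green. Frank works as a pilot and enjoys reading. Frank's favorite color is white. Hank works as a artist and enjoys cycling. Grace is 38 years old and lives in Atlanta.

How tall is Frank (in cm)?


Frank is 186 cm tall

186


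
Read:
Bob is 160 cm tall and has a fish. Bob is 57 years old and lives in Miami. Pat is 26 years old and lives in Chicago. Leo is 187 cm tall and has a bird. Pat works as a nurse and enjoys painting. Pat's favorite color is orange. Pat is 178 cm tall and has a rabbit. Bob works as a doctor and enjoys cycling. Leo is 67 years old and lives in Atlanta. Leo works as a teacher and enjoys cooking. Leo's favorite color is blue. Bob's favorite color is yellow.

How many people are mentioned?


People: Bob, Pat, Leo. Count = 3

3


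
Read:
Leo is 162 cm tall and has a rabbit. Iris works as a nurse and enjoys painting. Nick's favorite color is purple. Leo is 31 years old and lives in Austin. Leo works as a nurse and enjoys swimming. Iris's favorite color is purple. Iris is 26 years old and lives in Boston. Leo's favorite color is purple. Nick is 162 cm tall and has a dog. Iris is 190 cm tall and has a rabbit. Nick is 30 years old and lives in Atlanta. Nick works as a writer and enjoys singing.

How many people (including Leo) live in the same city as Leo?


Leo lives in Austin. Count = 1

1


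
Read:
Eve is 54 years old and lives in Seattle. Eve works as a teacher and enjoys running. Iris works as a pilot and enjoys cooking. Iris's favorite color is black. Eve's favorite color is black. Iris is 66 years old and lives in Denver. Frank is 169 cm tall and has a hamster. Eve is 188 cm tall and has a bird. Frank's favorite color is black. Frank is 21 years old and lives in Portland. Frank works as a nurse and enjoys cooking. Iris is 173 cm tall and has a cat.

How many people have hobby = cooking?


Count: 2

2


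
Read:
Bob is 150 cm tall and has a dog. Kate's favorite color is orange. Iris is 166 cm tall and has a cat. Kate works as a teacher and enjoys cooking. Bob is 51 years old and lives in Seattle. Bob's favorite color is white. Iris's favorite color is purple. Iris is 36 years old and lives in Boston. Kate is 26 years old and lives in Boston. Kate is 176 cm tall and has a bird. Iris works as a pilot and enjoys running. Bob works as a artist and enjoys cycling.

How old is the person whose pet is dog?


Person with pet=dog is Bob, age 51

51


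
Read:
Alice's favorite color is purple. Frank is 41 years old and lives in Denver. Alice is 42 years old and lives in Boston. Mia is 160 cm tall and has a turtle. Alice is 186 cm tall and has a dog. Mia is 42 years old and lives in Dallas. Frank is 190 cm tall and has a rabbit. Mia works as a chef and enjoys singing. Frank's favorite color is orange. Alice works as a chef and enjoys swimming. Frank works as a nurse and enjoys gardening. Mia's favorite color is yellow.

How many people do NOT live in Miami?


Not in Miami: 3

3


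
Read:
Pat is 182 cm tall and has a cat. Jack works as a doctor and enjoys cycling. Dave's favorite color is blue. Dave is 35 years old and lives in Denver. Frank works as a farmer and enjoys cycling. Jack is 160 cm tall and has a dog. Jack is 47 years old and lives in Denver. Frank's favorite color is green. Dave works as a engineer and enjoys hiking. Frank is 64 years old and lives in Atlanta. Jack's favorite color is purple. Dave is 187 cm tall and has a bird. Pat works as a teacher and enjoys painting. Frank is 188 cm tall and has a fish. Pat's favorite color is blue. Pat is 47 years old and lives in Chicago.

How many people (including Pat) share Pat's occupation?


Pat is a teacher. Count = 1

1


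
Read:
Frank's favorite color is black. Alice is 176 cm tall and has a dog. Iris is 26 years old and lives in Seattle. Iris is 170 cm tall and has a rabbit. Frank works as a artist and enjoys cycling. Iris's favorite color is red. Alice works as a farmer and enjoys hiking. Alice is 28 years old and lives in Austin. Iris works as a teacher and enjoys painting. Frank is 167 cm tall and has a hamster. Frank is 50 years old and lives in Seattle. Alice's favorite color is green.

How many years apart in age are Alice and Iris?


28 vs 26, diff = 2

2


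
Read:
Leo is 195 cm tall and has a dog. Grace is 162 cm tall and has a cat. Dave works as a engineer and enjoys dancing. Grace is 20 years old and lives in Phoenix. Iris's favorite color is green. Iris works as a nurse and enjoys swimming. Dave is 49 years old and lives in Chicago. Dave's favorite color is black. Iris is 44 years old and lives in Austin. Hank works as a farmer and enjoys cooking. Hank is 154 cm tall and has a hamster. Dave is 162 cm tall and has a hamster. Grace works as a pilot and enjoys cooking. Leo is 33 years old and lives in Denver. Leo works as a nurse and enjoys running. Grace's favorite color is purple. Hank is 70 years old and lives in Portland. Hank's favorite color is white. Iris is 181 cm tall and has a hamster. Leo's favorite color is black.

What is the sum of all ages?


70+44+20+49+33 = 216

216


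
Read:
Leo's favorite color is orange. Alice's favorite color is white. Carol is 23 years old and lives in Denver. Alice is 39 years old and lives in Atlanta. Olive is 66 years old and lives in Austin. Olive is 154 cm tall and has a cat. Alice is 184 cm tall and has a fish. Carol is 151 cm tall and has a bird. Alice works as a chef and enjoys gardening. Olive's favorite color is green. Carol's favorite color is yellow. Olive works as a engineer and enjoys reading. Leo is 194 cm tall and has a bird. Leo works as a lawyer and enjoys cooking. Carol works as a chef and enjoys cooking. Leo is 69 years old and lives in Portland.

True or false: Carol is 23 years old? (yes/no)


Carol is actually 23. yes

yes


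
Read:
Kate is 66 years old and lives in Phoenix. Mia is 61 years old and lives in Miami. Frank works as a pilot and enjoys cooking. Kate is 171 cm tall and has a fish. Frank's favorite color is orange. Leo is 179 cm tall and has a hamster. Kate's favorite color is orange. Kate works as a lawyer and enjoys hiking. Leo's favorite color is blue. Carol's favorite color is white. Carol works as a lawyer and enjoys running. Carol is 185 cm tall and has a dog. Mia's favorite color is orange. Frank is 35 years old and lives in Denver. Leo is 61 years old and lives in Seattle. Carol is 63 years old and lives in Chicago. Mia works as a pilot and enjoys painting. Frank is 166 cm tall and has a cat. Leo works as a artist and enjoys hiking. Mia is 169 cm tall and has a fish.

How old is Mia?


Mia is 61 years old

61


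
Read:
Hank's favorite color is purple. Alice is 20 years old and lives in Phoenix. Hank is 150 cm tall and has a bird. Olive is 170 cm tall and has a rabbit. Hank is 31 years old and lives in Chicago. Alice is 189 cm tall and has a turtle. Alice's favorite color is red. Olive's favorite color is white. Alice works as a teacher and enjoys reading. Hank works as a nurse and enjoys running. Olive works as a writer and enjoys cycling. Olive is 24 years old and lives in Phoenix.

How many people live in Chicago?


Count in Chicago: 1

1


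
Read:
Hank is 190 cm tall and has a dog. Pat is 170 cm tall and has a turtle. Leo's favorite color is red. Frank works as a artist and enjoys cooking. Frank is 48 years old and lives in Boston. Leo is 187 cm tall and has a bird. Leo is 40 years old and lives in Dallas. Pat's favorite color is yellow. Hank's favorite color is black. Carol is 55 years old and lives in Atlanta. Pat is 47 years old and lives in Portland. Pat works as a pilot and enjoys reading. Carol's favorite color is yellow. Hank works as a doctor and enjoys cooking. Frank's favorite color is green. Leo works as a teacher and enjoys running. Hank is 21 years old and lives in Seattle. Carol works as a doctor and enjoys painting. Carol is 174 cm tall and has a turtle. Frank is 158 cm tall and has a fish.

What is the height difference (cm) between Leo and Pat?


|187 - 170| = 17

17


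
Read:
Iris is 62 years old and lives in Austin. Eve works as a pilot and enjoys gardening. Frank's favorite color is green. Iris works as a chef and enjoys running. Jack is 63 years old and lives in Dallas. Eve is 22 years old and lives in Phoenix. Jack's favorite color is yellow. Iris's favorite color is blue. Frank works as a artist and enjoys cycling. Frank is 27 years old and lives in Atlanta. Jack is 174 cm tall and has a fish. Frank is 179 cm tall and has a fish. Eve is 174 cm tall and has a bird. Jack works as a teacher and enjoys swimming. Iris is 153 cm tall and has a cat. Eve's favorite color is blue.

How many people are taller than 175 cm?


Taller than 175: 1

1


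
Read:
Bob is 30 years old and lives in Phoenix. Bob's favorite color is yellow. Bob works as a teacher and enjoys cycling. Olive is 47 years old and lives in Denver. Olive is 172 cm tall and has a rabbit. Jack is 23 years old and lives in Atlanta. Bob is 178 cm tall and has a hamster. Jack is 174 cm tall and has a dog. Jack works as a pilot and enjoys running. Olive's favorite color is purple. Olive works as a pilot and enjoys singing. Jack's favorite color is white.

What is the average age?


Sum=100, n=3, avg=33.33

33.33


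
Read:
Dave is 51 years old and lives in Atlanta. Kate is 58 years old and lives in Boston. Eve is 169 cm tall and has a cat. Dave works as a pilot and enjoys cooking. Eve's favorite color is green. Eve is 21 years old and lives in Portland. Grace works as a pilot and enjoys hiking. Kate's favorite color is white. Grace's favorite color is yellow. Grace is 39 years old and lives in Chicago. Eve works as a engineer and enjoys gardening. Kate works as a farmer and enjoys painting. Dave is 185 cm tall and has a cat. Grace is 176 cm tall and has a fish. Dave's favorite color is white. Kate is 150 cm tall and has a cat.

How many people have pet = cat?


Count: 3

3


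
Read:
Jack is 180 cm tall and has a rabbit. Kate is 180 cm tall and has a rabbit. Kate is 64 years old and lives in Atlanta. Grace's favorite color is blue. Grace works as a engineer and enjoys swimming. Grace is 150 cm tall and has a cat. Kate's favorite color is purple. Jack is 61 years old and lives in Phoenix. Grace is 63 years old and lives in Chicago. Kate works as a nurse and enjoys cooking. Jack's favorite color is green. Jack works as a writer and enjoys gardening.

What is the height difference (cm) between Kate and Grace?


|180 - 150| = 30

30


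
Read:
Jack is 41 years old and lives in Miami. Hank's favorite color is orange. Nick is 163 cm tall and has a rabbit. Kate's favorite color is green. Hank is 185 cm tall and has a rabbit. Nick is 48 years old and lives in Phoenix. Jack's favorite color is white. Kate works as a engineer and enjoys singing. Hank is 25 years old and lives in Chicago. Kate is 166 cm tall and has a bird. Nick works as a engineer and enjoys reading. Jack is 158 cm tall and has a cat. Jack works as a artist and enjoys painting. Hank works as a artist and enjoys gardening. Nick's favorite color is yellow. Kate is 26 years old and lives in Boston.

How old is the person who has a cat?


Person with cat is Jack, age 41

41


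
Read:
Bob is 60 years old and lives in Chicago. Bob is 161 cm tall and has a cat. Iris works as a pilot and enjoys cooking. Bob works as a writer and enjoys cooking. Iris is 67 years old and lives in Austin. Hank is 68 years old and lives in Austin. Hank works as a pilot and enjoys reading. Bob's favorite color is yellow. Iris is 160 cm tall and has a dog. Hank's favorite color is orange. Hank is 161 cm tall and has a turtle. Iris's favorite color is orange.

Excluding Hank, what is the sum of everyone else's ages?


Sum (excluding Hank): 127

127


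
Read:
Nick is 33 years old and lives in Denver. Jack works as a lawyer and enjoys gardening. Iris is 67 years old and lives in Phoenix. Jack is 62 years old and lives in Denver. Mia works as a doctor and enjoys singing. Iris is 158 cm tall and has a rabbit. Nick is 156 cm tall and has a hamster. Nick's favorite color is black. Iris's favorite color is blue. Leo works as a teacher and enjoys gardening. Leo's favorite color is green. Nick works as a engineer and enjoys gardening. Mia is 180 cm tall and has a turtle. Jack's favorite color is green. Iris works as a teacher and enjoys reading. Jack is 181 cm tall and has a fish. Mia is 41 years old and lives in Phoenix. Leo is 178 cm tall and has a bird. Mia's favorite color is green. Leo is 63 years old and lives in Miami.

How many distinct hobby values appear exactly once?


Unique hobby values: 2

2


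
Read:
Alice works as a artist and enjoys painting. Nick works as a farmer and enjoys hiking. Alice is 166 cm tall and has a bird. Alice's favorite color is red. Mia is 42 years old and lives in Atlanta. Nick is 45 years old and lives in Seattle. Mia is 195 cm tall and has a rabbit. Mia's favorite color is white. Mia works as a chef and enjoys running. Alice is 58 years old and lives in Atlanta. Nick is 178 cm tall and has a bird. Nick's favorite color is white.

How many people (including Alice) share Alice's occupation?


Alice is a artist. Count = 1

1


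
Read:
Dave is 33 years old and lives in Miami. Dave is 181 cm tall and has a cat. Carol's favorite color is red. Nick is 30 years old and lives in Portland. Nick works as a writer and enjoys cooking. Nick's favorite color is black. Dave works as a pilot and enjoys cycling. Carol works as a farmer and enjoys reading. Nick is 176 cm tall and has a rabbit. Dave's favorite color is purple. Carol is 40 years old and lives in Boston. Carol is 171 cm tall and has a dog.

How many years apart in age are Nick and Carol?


30 vs 40, diff = 10

10


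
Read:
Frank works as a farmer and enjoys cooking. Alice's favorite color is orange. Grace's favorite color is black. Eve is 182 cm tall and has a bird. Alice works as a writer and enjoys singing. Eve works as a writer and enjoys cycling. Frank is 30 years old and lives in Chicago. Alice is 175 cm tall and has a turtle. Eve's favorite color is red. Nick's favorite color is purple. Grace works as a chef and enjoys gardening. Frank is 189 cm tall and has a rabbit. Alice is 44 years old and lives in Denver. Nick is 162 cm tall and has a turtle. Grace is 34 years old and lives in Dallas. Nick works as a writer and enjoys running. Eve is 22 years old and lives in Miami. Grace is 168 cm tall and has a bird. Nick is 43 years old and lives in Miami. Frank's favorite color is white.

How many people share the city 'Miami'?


Count: 2

2


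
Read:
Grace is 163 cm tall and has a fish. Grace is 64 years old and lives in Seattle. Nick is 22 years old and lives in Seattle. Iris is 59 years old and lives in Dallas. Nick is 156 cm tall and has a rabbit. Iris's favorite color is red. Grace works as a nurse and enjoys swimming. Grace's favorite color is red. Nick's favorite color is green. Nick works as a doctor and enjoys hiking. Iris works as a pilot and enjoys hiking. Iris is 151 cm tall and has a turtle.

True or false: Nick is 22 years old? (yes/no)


Nick is actually 22. yes

yes


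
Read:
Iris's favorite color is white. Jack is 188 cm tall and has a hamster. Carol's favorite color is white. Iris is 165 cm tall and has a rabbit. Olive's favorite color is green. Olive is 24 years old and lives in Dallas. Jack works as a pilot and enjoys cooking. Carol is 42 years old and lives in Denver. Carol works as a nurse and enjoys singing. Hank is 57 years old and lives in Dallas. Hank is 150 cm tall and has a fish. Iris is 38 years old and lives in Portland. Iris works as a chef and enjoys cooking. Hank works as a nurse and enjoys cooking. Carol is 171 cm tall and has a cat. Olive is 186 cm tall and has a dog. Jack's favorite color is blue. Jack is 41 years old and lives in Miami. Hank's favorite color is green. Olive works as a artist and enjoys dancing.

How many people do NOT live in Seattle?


Not in Seattle: 5

5


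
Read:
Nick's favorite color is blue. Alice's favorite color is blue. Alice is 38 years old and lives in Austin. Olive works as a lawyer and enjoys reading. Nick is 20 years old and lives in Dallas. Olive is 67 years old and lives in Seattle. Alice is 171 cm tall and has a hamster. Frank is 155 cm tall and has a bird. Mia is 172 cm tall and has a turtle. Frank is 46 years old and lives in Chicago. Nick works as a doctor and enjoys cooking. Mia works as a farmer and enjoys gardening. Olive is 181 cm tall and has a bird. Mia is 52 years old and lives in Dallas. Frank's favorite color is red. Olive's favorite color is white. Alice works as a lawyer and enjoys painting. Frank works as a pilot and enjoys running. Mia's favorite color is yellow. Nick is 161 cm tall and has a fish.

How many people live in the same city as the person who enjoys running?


Person with hobby running is Frank, city Chicago. Count = 1

1


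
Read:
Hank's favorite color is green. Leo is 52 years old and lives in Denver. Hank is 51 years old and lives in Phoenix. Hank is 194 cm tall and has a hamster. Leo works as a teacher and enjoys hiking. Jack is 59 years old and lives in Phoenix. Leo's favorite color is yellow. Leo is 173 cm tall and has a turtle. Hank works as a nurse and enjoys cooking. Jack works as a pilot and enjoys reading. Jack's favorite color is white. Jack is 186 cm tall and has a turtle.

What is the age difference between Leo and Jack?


|52 - 59| = 7

7


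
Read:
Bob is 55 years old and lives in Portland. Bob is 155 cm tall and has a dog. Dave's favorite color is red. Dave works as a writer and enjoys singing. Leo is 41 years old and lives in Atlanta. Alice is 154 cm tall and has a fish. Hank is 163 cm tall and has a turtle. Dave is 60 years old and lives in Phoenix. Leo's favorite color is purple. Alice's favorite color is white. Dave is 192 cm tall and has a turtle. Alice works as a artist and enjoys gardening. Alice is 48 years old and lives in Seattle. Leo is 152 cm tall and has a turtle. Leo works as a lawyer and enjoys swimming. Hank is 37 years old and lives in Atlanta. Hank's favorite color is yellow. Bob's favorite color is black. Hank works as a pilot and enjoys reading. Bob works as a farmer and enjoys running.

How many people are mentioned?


People: Leo, Hank, Alice, Bob, Dave. Count = 5

5


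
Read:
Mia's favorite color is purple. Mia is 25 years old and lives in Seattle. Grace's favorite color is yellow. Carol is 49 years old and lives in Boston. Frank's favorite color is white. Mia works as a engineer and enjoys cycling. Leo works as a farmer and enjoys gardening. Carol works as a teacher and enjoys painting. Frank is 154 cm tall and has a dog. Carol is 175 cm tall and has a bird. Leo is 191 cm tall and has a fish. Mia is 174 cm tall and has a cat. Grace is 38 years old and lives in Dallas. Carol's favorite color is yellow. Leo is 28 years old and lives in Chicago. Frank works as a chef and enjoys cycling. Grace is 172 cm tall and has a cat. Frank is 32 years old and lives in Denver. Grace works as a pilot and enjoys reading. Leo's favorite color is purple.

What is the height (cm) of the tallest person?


Tallest: Leo at 191 cm

191


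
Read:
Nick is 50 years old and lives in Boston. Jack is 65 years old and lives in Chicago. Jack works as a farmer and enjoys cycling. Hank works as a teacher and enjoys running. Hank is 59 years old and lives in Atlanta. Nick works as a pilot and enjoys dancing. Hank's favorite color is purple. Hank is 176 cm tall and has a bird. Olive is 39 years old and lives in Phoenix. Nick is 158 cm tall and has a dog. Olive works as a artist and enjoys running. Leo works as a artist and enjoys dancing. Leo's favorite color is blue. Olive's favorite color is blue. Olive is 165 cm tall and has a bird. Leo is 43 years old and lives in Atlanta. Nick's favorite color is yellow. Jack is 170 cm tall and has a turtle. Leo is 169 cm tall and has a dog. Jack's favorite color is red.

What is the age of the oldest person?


Oldest: Jack at 65

65


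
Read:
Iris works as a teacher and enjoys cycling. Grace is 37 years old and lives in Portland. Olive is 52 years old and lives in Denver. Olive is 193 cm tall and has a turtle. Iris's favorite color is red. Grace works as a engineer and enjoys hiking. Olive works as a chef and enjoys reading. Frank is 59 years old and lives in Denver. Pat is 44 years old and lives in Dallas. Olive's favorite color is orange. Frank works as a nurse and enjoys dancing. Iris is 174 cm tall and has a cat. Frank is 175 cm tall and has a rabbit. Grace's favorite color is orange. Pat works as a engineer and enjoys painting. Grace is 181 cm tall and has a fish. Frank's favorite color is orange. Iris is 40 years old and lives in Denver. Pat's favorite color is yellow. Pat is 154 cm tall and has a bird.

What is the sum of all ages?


37+44+52+59+40 = 232

232


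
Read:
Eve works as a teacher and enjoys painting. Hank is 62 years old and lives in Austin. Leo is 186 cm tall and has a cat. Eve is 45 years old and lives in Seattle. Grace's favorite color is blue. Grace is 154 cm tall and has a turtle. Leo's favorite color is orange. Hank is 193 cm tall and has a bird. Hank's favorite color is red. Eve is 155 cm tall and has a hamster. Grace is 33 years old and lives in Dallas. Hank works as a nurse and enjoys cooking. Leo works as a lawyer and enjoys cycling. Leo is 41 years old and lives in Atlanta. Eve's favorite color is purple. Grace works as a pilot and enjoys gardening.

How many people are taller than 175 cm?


Taller than 175: 2

2


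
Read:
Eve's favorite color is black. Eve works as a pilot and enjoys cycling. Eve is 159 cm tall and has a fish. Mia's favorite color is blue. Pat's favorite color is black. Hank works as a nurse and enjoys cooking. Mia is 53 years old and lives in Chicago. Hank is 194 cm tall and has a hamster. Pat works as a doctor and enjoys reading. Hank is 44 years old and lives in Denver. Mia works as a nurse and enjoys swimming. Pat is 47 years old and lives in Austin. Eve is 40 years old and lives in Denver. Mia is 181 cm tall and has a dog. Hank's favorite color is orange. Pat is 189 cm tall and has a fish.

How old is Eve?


Eve is 40 years old

40


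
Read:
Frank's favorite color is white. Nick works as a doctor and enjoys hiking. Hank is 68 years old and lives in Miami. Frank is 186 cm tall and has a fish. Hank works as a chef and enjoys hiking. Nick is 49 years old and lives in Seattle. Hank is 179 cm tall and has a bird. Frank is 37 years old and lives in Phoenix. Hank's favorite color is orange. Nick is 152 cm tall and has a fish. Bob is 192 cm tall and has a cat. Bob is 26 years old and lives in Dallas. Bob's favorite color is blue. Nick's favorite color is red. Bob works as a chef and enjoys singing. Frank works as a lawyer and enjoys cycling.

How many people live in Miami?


Count in Miami: 1

1


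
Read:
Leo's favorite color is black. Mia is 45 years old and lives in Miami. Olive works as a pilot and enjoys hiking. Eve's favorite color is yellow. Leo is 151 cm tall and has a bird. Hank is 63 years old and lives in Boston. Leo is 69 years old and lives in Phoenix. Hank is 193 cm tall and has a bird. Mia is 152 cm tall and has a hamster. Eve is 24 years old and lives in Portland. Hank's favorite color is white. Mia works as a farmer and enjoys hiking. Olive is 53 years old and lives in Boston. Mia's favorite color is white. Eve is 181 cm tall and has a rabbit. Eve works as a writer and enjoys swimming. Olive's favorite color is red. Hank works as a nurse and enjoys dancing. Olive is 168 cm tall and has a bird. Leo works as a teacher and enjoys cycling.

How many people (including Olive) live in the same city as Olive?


Olive lives in Boston. Count = 2

2


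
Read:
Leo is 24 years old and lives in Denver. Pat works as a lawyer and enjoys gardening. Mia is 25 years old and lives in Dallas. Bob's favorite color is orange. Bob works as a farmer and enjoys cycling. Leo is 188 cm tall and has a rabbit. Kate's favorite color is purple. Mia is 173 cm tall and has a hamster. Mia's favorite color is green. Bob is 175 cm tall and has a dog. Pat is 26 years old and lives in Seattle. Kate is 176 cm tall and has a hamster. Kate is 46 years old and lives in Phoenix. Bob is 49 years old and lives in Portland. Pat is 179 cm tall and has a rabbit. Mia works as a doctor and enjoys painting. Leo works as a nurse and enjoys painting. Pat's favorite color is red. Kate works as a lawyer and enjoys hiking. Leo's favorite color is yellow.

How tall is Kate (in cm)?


Kate is 176 cm tall

176


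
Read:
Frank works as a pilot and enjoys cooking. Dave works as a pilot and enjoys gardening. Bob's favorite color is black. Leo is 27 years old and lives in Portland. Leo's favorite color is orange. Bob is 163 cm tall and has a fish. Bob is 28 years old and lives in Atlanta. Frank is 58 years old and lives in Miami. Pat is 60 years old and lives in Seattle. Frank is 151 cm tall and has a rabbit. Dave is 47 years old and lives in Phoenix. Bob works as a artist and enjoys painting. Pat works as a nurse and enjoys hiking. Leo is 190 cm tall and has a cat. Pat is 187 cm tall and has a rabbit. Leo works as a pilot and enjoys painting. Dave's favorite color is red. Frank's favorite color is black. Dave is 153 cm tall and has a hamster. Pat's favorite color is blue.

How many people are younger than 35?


Filter: 2

2


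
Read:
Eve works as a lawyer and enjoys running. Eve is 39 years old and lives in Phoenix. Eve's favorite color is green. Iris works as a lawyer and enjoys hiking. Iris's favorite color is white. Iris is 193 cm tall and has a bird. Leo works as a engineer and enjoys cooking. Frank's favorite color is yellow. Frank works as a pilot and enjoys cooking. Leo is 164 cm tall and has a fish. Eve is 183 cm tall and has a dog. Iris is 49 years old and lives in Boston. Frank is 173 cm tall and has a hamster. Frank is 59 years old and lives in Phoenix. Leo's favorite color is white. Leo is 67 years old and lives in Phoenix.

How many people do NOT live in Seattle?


Not in Seattle: 4

4


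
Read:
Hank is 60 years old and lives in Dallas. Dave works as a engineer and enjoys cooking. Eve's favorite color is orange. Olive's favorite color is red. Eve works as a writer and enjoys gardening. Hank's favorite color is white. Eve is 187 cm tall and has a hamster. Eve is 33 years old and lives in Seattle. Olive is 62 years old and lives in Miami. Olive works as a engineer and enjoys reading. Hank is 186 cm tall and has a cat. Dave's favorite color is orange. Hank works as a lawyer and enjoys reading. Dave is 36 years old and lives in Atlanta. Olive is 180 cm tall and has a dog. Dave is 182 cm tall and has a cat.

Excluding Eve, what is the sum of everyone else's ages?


Sum (excluding Eve): 158

158


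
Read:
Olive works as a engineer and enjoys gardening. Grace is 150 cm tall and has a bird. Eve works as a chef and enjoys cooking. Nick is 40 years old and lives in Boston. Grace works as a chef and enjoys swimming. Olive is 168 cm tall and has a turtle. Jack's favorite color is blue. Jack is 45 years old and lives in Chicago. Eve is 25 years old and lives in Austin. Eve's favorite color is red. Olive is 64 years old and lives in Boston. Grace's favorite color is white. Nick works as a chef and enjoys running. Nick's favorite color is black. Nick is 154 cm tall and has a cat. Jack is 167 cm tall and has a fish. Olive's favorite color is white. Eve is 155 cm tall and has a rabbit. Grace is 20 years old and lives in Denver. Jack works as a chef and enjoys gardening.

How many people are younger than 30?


Filter: 2

2


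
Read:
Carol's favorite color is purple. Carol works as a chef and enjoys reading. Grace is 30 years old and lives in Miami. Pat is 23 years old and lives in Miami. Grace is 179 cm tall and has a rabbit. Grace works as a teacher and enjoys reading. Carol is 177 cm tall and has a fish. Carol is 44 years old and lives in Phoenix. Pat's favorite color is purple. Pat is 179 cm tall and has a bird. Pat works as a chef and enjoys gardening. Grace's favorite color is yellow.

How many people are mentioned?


People: Pat, Grace, Carol. Count = 3

3


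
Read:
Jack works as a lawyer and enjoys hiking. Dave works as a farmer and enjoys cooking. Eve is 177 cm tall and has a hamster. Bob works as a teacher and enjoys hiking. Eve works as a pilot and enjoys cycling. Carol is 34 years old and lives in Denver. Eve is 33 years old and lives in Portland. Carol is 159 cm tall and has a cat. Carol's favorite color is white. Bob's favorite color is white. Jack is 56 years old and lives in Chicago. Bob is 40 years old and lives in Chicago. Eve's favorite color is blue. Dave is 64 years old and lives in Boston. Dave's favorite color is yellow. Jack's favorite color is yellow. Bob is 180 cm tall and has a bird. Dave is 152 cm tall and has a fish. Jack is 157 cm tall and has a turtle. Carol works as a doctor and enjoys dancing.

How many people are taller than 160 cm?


Taller than 160: 2

2


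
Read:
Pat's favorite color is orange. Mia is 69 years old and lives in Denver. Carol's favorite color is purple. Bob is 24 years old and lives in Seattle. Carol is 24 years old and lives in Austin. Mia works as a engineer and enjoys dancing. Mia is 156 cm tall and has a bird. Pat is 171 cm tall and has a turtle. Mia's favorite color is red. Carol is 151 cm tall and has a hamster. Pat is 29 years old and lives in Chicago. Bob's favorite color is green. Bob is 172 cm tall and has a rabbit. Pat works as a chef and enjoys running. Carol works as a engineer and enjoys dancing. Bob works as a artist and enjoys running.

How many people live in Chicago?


Count in Chicago: 1

1


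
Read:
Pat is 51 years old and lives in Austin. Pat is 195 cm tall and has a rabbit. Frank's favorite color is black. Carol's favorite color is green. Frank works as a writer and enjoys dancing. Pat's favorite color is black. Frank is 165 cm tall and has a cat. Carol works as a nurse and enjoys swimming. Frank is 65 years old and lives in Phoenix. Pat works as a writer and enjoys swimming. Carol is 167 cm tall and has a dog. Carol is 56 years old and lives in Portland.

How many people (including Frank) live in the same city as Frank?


Frank lives in Phoenix. Count = 1

1


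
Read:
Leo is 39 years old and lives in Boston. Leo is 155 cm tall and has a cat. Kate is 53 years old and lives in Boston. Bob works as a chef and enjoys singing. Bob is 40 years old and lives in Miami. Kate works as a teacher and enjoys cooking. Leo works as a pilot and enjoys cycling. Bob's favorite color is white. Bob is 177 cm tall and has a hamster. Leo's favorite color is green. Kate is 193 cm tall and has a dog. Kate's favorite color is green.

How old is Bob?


Bob is 40 years old

40


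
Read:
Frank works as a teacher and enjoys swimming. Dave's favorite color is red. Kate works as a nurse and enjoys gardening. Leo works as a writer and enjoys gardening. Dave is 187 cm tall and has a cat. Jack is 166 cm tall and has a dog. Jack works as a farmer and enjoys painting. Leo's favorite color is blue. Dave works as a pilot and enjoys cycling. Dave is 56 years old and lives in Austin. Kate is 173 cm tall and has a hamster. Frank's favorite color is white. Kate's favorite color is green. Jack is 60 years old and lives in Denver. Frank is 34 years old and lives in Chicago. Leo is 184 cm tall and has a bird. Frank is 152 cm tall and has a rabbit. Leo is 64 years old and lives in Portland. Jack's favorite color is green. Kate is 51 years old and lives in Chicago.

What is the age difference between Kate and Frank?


|51 - 34| = 17

17


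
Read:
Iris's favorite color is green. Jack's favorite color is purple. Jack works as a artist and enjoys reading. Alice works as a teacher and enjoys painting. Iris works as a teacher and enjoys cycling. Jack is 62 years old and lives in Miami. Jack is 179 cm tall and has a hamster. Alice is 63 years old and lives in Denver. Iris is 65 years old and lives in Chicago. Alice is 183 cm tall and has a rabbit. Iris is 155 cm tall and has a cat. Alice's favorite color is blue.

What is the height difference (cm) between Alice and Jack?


|183 - 179| = 4

4


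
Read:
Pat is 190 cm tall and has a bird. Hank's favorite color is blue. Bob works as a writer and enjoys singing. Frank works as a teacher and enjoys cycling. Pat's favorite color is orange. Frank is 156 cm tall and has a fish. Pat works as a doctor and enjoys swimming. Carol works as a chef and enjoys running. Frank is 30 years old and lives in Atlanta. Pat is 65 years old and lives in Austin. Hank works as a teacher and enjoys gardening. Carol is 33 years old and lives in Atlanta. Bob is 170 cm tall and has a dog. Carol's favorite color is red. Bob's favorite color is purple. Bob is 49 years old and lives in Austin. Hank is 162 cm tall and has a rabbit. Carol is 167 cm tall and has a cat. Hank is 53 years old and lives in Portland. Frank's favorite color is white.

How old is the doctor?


The doctor is Pat, age 65

65


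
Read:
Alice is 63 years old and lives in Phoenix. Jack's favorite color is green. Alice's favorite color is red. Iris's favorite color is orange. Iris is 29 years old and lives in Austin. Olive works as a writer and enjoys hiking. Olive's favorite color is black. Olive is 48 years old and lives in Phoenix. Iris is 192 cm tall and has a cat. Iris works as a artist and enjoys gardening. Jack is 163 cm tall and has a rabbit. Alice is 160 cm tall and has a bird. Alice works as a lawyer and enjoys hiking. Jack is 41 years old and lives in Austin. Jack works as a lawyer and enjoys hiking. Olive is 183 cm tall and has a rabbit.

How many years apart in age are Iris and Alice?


29 vs 63, diff = 34

34


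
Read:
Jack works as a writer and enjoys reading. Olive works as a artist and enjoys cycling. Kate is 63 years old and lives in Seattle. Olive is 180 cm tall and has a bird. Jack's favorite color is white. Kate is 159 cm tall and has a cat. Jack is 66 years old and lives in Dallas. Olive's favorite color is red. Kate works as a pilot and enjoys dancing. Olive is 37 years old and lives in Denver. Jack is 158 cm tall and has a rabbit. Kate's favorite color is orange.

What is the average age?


Sum=166, n=3, avg=55.33

55.33


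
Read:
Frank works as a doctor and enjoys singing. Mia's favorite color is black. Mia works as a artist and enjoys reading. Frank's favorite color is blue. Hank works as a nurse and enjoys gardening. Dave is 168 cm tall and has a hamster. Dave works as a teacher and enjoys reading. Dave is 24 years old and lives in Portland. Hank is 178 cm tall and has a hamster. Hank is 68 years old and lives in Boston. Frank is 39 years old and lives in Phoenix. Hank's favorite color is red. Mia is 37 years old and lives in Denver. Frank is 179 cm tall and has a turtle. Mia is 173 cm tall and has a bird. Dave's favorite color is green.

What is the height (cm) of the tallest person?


Tallest: Frank at 179 cm

179


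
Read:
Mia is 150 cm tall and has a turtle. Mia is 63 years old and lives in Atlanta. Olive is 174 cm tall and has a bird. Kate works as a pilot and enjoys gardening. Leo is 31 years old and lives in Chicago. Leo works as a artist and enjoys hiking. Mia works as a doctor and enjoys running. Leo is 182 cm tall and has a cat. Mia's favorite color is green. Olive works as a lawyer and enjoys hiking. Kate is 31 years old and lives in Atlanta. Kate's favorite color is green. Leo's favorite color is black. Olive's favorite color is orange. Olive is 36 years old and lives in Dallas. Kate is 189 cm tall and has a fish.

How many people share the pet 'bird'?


Count: 1

1


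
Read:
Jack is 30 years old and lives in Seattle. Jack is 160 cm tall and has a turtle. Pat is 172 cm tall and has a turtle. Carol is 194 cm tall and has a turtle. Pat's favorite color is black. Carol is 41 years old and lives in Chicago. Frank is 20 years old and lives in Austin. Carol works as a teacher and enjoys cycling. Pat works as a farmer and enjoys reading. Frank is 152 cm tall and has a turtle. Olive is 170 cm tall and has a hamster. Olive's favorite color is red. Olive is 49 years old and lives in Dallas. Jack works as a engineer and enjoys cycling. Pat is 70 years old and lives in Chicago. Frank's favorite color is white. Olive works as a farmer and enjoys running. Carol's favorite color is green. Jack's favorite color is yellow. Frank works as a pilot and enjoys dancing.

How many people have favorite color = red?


Count: 1

1


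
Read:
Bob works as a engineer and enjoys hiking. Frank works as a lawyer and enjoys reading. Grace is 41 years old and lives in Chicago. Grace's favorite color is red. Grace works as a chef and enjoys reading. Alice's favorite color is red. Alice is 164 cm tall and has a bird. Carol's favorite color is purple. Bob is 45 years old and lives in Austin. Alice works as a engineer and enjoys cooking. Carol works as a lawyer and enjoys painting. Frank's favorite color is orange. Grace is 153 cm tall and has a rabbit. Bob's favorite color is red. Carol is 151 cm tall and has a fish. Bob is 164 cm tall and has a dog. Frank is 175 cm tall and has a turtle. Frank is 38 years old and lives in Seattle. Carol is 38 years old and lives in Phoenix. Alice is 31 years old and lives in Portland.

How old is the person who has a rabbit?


Person with rabbit is Grace, age 41

41


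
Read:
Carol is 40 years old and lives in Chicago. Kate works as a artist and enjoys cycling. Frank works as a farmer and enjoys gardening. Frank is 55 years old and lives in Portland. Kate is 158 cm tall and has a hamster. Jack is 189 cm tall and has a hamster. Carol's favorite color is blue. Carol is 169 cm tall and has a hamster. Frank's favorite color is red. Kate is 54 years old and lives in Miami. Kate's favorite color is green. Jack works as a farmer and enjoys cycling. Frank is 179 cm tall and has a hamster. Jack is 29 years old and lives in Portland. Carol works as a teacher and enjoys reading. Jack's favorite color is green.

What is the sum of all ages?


54+55+40+29 = 178

178


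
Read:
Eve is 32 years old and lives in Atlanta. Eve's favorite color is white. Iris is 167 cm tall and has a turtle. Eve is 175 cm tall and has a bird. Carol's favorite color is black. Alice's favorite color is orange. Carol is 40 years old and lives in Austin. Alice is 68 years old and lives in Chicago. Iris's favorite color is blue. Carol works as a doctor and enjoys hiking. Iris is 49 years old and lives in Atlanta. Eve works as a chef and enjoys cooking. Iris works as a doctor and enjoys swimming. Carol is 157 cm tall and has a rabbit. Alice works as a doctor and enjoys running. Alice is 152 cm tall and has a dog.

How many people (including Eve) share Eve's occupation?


Eve is a chef. Count = 1

1


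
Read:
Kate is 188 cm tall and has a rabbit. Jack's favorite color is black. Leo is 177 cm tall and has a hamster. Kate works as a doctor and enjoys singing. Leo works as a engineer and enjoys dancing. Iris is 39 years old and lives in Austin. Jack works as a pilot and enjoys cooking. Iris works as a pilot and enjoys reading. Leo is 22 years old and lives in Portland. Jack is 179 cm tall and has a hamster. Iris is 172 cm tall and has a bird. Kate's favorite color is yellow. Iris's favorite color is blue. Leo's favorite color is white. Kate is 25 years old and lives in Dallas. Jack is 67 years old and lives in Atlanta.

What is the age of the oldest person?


Oldest: Jack at 67

67


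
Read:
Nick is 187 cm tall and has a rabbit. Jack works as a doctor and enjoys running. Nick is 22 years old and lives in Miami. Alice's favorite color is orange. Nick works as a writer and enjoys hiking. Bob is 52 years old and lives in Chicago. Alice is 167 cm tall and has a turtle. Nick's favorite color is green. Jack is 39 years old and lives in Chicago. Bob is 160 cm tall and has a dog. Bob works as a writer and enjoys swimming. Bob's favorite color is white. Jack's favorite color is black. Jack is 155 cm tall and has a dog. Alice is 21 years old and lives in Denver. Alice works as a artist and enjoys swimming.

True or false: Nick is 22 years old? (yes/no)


Nick is actually 22. yes

yes
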